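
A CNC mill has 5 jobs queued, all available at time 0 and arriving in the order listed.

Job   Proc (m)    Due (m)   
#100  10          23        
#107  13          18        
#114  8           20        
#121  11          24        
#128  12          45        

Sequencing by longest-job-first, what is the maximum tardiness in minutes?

LPT (decreasing processing time): #107 #128 #121 #100 #114.
#107: 0→13, due 18, tardiness 0
#128: 13→25, due 45, tardiness 0
#121: 25→36, due 24, tardiness 12
#100: 36→46, due 23, tardiness 23
#114: 46→54, due 20, tardiness 34
Maximum = 34.

34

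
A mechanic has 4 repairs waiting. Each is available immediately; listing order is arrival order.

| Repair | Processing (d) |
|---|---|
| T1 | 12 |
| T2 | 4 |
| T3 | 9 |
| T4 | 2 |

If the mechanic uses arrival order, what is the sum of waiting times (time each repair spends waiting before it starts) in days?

53

FIFO (arrival order): T1 T2 T3 T4.
T1: waits 0, runs 0→12
T2: waits 12, runs 12→16
T3: waits 16, runs 16→25
T4: waits 25, runs 25→27
Sum = 0+12+16+25 = 53.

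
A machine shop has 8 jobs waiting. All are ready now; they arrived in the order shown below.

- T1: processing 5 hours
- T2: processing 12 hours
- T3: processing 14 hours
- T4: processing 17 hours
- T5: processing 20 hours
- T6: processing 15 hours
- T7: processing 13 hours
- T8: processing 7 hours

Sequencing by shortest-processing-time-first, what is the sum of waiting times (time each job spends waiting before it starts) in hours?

278

SPT (increasing processing time): T1 T8 T2 T7 T3 T6 T4 T5.
T1: waits 0, runs 0→5
T8: waits 5, runs 5→12
T2: waits 12, runs 12→24
T7: waits 24, runs 24→37
T3: waits 37, runs 37→51
T6: waits 51, runs 51→66
T4: waits 66, runs 66→83
T5: waits 83, runs 83→103
Sum = 0+5+12+24+37+51+66+83 = 278.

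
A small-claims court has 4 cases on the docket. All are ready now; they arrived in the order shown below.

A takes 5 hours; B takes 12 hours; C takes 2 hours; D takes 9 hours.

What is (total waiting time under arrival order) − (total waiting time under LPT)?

FIFO (arrival order): A B C D.
A: waits 0, runs 0→5
B: waits 5, runs 5→17
C: waits 17, runs 17→19
D: waits 19, runs 19→28
Sum = 0+5+17+19 = 41.
LPT (decreasing processing time): B D A C.
B: waits 0, runs 0→12
D: waits 12, runs 12→21
A: waits 21, runs 21→26
C: waits 26, runs 26→28
Sum = 0+12+21+26 = 59.
Difference = 41 − 59 = -18.

-18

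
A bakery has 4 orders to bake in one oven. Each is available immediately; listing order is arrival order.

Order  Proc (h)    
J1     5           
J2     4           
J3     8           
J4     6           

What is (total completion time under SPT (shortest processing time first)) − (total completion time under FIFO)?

SPT (increasing processing time): J2 J1 J4 J3.
J2: 0→4
J1: 4→9
J4: 9→15
J3: 15→23
Sum = 4+9+15+23 = 51.
FIFO (arrival order): J1 J2 J3 J4.
J1: 0→5
J2: 5→9
J3: 9→17
J4: 17→23
Sum = 5+9+17+23 = 54.
Difference = 51 − 54 = -3.

-3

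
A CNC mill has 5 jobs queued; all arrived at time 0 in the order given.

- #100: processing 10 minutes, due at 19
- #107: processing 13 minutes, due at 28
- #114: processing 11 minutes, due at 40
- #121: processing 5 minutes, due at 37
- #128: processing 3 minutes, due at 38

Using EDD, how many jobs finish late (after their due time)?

1

EDD (increasing due date): #100 #107 #121 #128 #114.
#100: 0→10, due 19, tardiness 0
#107: 10→23, due 28, tardiness 0
#121: 23→28, due 37, tardiness 0
#128: 28→31, due 38, tardiness 0
#114: 31→42, due 40, tardiness 2
Late jobs: 1.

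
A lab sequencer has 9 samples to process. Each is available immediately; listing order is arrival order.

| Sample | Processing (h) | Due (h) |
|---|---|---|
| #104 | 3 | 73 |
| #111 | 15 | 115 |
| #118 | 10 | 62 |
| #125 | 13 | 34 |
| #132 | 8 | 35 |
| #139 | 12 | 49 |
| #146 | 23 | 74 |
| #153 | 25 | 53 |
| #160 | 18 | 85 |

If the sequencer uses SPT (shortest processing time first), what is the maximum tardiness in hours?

74

SPT (increasing processing time): #104 #132 #118 #139 #125 #111 #160 #146 #153.
#104: 0→3, due 73, tardiness 0
#132: 3→11, due 35, tardiness 0
#118: 11→21, due 62, tardiness 0
#139: 21→33, due 49, tardiness 0
#125: 33→46, due 34, tardiness 12
#111: 46→61, due 115, tardiness 0
#160: 61→79, due 85, tardiness 0
#146: 79→102, due 74, tardiness 28
#153: 102→127, due 53, tardiness 74
Maximum = 74.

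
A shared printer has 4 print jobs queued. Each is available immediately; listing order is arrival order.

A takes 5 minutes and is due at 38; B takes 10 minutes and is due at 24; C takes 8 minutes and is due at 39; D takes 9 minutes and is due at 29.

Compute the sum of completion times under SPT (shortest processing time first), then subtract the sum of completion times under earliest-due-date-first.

SPT (increasing processing time): A C D B.
A: 0→5
C: 5→13
D: 13→22
B: 22→32
Sum = 5+13+22+32 = 72.
EDD (increasing due date): B D A C.
B: 0→10
D: 10→19
A: 19→24
C: 24→32
Sum = 10+19+24+32 = 85.
Difference = 72 − 85 = -13.

-13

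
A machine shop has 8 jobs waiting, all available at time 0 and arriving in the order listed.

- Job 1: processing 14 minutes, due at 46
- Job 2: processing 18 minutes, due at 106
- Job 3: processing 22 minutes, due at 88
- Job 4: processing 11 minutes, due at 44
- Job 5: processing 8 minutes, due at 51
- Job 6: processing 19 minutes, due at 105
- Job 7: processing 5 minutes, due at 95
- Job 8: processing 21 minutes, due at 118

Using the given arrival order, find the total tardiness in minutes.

FIFO (arrival order): Job 1 Job 2 Job 3 Job 4 Job 5 Job 6 Job 7 Job 8.
Job 1: 0→14, due 46, tardiness 0
Job 2: 14→32, due 106, tardiness 0
Job 3: 32→54, due 88, tardiness 0
Job 4: 54→65, due 44, tardiness 21
Job 5: 65→73, due 51, tardiness 22
Job 6: 73→92, due 105, tardiness 0
Job 7: 92→97, due 95, tardiness 2
Job 8: 97→118, due 118, tardiness 0
Sum = 0+0+0+21+22+0+2+0 = 45.

45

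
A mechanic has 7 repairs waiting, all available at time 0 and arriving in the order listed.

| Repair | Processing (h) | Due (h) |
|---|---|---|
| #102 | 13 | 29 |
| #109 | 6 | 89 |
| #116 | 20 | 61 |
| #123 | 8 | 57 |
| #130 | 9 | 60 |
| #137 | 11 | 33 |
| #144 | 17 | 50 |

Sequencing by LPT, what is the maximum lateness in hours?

LPT (decreasing processing time): #116 #144 #102 #137 #130 #123 #109.
#116: 0→20, due 61, lateness -41
#144: 20→37, due 50, lateness -13
#102: 37→50, due 29, lateness 21
#137: 50→61, due 33, lateness 28
#130: 61→70, due 60, lateness 10
#123: 70→78, due 57, lateness 21
#109: 78→84, due 89, lateness -5
Maximum = 28.

28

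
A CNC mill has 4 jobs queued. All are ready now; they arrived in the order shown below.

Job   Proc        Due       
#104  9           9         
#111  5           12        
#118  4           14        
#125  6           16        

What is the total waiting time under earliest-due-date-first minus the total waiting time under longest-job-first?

-3

EDD (increasing due date): #104 #111 #118 #125.
#104: waits 0, runs 0→9
#111: waits 9, runs 9→14
#118: waits 14, runs 14→18
#125: waits 18, runs 18→24
Sum = 0+9+14+18 = 41.
LPT (decreasing processing time): #104 #125 #111 #118.
#104: waits 0, runs 0→9
#125: waits 9, runs 9→15
#111: waits 15, runs 15→20
#118: waits 20, runs 20→24
Sum = 0+9+15+20 = 44.
Difference = 41 − 44 = -3.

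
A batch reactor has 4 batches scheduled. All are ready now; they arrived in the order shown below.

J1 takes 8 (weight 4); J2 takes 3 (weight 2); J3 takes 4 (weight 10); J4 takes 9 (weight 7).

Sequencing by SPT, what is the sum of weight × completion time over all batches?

304

SPT (increasing processing time): J2 J3 J1 J4.
J2: finishes 3, weight 2, w·C = 6
J3: finishes 7, weight 10, w·C = 70
J1: finishes 15, weight 4, w·C = 60
J4: finishes 24, weight 7, w·C = 168
Sum = 6+70+60+168 = 304.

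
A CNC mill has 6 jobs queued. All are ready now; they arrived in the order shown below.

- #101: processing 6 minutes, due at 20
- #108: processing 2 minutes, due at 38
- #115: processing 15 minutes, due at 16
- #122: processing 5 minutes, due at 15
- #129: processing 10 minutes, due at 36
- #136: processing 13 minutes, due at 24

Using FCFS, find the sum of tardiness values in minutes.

FIFO (arrival order): #101 #108 #115 #122 #129 #136.
#101: 0→6, due 20, tardiness 0
#108: 6→8, due 38, tardiness 0
#115: 8→23, due 16, tardiness 7
#122: 23→28, due 15, tardiness 13
#129: 28→38, due 36, tardiness 2
#136: 38→51, due 24, tardiness 27
Sum = 0+0+7+13+2+27 = 49.

49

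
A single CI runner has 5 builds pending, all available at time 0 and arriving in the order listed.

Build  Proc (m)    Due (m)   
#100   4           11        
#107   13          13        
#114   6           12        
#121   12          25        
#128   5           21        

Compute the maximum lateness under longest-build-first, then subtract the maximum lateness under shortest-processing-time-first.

2

LPT (decreasing processing time): #107 #121 #114 #128 #100.
#107: 0→13, due 13, lateness 0
#121: 13→25, due 25, lateness 0
#114: 25→31, due 12, lateness 19
#128: 31→36, due 21, lateness 15
#100: 36→40, due 11, lateness 29
Maximum = 29.
SPT (increasing processing time): #100 #128 #114 #121 #107.
#100: 0→4, due 11, lateness -7
#128: 4→9, due 21, lateness -12
#114: 9→15, due 12, lateness 3
#121: 15→27, due 25, lateness 2
#107: 27→40, due 13, lateness 27
Maximum = 27.
Difference = 29 − 27 = 2.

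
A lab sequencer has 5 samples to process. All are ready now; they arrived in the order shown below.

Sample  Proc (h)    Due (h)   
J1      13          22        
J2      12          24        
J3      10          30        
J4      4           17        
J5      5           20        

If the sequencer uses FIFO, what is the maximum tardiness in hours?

FIFO (arrival order): J1 J2 J3 J4 J5.
J1: 0→13, due 22, tardiness 0
J2: 13→25, due 24, tardiness 1
J3: 25→35, due 30, tardiness 5
J4: 35→39, due 17, tardiness 22
J5: 39→44, due 20, tardiness 24
Maximum = 24.

24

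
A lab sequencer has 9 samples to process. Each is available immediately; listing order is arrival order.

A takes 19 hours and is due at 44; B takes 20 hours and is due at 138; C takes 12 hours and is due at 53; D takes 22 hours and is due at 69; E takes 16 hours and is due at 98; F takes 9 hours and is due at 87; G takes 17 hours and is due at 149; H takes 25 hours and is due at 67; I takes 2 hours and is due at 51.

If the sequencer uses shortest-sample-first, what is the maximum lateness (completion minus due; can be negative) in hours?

75

SPT (increasing processing time): I F C E G A B D H.
I: 0→2, due 51, lateness -49
F: 2→11, due 87, lateness -76
C: 11→23, due 53, lateness -30
E: 23→39, due 98, lateness -59
G: 39→56, due 149, lateness -93
A: 56→75, due 44, lateness 31
B: 75→95, due 138, lateness -43
D: 95→117, due 69, lateness 48
H: 117→142, due 67, lateness 75
Maximum = 75.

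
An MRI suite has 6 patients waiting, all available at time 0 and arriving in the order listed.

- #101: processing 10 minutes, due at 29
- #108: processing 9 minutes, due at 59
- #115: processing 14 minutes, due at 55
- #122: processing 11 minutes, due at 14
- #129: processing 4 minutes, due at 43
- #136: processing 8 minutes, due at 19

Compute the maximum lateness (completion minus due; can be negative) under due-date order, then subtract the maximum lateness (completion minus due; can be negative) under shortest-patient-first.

-28

EDD (increasing due date): #122 #136 #101 #129 #115 #108.
#122: 0→11, due 14, lateness -3
#136: 11→19, due 19, lateness 0
#101: 19→29, due 29, lateness 0
#129: 29→33, due 43, lateness -10
#115: 33→47, due 55, lateness -8
#108: 47→56, due 59, lateness -3
Maximum = 0.
SPT (increasing processing time): #129 #136 #108 #101 #122 #115.
#129: 0→4, due 43, lateness -39
#136: 4→12, due 19, lateness -7
#108: 12→21, due 59, lateness -38
#101: 21→31, due 29, lateness 2
#122: 31→42, due 14, lateness 28
#115: 42→56, due 55, lateness 1
Maximum = 28.
Difference = 0 − 28 = -28.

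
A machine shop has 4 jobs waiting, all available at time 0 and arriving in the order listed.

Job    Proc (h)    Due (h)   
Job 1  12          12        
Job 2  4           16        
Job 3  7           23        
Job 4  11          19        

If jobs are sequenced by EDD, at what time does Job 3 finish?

34

EDD (increasing due date): Job 1 Job 2 Job 4 Job 3.
Job 1: 0→12
Job 2: 12→16
Job 4: 16→27
Job 3: 27→34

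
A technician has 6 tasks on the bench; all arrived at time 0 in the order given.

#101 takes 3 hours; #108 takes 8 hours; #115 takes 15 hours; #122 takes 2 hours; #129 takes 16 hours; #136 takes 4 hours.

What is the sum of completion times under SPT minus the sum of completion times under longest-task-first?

SPT (increasing processing time): #122 #101 #136 #108 #115 #129.
#122: 0→2
#101: 2→5
#136: 5→9
#108: 9→17
#115: 17→32
#129: 32→48
Sum = 2+5+9+17+32+48 = 113.
LPT (decreasing processing time): #129 #115 #108 #136 #101 #122.
#129: 0→16
#115: 16→31
#108: 31→39
#136: 39→43
#101: 43→46
#122: 46→48
Sum = 16+31+39+43+46+48 = 223.
Difference = 113 − 223 = -110.

-110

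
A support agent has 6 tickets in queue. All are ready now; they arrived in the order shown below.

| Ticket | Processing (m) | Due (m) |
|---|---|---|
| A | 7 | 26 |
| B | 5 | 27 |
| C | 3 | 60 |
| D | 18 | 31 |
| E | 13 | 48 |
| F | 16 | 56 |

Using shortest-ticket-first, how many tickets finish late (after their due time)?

1

SPT (increasing processing time): C B A E F D.
C: 0→3, due 60, tardiness 0
B: 3→8, due 27, tardiness 0
A: 8→15, due 26, tardiness 0
E: 15→28, due 48, tardiness 0
F: 28→44, due 56, tardiness 0
D: 44→62, due 31, tardiness 31
Late tickets: 1.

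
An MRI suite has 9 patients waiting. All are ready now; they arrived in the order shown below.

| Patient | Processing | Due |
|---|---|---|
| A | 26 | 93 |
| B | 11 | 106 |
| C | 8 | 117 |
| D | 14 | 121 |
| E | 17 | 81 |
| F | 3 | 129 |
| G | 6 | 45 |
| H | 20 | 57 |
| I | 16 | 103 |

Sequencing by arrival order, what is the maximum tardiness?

FIFO (arrival order): A B C D E F G H I.
A: 0→26, due 93, tardiness 0
B: 26→37, due 106, tardiness 0
C: 37→45, due 117, tardiness 0
D: 45→59, due 121, tardiness 0
E: 59→76, due 81, tardiness 0
F: 76→79, due 129, tardiness 0
G: 79→85, due 45, tardiness 40
H: 85→105, due 57, tardiness 48
I: 105→121, due 103, tardiness 18
Maximum = 48.

48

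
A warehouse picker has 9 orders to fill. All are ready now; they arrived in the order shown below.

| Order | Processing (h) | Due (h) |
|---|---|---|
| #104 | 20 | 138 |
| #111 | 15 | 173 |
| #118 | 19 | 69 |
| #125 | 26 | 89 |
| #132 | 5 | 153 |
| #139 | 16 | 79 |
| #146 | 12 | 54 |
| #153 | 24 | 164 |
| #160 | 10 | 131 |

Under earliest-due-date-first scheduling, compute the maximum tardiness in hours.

0

EDD (increasing due date): #146 #118 #139 #125 #160 #104 #132 #153 #111.
#146: 0→12, due 54, tardiness 0
#118: 12→31, due 69, tardiness 0
#139: 31→47, due 79, tardiness 0
#125: 47→73, due 89, tardiness 0
#160: 73→83, due 131, tardiness 0
#104: 83→103, due 138, tardiness 0
#132: 103→108, due 153, tardiness 0
#153: 108→132, due 164, tardiness 0
#111: 132→147, due 173, tardiness 0
Maximum = 0.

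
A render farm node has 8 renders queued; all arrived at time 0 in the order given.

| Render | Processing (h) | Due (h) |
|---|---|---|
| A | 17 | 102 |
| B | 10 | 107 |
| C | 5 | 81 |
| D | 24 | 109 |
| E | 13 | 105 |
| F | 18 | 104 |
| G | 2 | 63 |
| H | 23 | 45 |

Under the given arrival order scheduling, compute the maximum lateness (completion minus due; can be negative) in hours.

67

FIFO (arrival order): A B C D E F G H.
A: 0→17, due 102, lateness -85
B: 17→27, due 107, lateness -80
C: 27→32, due 81, lateness -49
D: 32→56, due 109, lateness -53
E: 56→69, due 105, lateness -36
F: 69→87, due 104, lateness -17
G: 87→89, due 63, lateness 26
H: 89→112, due 45, lateness 67
Maximum = 67.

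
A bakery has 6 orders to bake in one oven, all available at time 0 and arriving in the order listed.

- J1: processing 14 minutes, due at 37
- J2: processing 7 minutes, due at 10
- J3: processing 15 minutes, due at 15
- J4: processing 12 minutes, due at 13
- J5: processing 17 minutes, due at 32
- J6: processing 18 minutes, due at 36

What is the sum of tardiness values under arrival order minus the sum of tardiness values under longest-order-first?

FIFO (arrival order): J1 J2 J3 J4 J5 J6.
J1: 0→14, due 37, tardiness 0
J2: 14→21, due 10, tardiness 11
J3: 21→36, due 15, tardiness 21
J4: 36→48, due 13, tardiness 35
J5: 48→65, due 32, tardiness 33
J6: 65→83, due 36, tardiness 47
Sum = 0+11+21+35+33+47 = 147.
LPT (decreasing processing time): J6 J5 J3 J1 J4 J2.
J6: 0→18, due 36, tardiness 0
J5: 18→35, due 32, tardiness 3
J3: 35→50, due 15, tardiness 35
J1: 50→64, due 37, tardiness 27
J4: 64→76, due 13, tardiness 63
J2: 76→83, due 10, tardiness 73
Sum = 0+3+35+27+63+73 = 201.
Difference = 147 − 201 = -54.

-54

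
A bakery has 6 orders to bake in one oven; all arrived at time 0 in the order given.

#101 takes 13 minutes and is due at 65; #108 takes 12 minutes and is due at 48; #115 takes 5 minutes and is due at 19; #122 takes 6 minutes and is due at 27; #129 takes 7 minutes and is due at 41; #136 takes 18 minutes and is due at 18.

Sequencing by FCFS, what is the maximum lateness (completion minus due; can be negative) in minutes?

43

FIFO (arrival order): #101 #108 #115 #122 #129 #136.
#101: 0→13, due 65, lateness -52
#108: 13→25, due 48, lateness -23
#115: 25→30, due 19, lateness 11
#122: 30→36, due 27, lateness 9
#129: 36→43, due 41, lateness 2
#136: 43→61, due 18, lateness 43
Maximum = 43.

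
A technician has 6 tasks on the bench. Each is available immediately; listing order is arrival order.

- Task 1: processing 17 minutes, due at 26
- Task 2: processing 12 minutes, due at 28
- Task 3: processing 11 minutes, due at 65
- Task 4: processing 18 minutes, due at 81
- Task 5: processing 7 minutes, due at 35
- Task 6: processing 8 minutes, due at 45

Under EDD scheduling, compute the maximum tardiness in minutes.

1

EDD (increasing due date): Task 1 Task 2 Task 5 Task 6 Task 3 Task 4.
Task 1: 0→17, due 26, tardiness 0
Task 2: 17→29, due 28, tardiness 1
Task 5: 29→36, due 35, tardiness 1
Task 6: 36→44, due 45, tardiness 0
Task 3: 44→55, due 65, tardiness 0
Task 4: 55→73, due 81, tardiness 0
Maximum = 1.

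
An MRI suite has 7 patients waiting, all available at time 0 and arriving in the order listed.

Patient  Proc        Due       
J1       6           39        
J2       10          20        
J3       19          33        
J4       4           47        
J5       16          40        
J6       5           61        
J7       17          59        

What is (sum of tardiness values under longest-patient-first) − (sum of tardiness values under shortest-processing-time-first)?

LPT (decreasing processing time): J3 J7 J5 J2 J1 J6 J4.
J3: 0→19, due 33, tardiness 0
J7: 19→36, due 59, tardiness 0
J5: 36→52, due 40, tardiness 12
J2: 52→62, due 20, tardiness 42
J1: 62→68, due 39, tardiness 29
J6: 68→73, due 61, tardiness 12
J4: 73→77, due 47, tardiness 30
Sum = 0+0+12+42+29+12+30 = 125.
SPT (increasing processing time): J4 J6 J1 J2 J5 J7 J3.
J4: 0→4, due 47, tardiness 0
J6: 4→9, due 61, tardiness 0
J1: 9→15, due 39, tardiness 0
J2: 15→25, due 20, tardiness 5
J5: 25→41, due 40, tardiness 1
J7: 41→58, due 59, tardiness 0
J3: 58→77, due 33, tardiness 44
Sum = 0+0+0+5+1+0+44 = 50.
Difference = 125 − 50 = 75.

75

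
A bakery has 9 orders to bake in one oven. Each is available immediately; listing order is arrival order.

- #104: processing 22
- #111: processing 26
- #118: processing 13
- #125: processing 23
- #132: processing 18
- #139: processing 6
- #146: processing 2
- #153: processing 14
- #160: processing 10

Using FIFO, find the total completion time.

793

FIFO (arrival order): #104 #111 #118 #125 #132 #139 #146 #153 #160.
#104: 0→22
#111: 22→48
#118: 48→61
#125: 61→84
#132: 84→102
#139: 102→108
#146: 108→110
#153: 110→124
#160: 124→134
Sum = 22+48+61+84+102+108+110+124+134 = 793.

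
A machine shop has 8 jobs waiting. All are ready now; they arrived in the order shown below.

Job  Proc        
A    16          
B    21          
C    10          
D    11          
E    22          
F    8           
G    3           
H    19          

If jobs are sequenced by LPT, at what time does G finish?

110

LPT (decreasing processing time): E B H A D C F G.
E: 0→22
B: 22→43
H: 43→62
A: 62→78
D: 78→89
C: 89→99
F: 99→107
G: 107→110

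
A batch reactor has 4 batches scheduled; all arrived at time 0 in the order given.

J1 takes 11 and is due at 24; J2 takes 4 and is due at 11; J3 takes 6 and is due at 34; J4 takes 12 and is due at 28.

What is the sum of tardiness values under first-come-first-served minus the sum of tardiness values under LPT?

FIFO (arrival order): J1 J2 J3 J4.
J1: 0→11, due 24, tardiness 0
J2: 11→15, due 11, tardiness 4
J3: 15→21, due 34, tardiness 0
J4: 21→33, due 28, tardiness 5
Sum = 0+4+0+5 = 9.
LPT (decreasing processing time): J4 J1 J3 J2.
J4: 0→12, due 28, tardiness 0
J1: 12→23, due 24, tardiness 0
J3: 23→29, due 34, tardiness 0
J2: 29→33, due 11, tardiness 22
Sum = 0+0+0+22 = 22.
Difference = 9 − 22 = -13.

-13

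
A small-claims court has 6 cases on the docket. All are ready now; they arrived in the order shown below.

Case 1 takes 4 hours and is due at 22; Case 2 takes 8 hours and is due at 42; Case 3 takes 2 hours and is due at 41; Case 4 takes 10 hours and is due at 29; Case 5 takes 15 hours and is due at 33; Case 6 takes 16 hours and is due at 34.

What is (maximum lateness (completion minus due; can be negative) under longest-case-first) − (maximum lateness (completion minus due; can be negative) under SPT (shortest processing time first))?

10

LPT (decreasing processing time): Case 6 Case 5 Case 4 Case 2 Case 1 Case 3.
Case 6: 0→16, due 34, lateness -18
Case 5: 16→31, due 33, lateness -2
Case 4: 31→41, due 29, lateness 12
Case 2: 41→49, due 42, lateness 7
Case 1: 49→53, due 22, lateness 31
Case 3: 53→55, due 41, lateness 14
Maximum = 31.
SPT (increasing processing time): Case 3 Case 1 Case 2 Case 4 Case 5 Case 6.
Case 3: 0→2, due 41, lateness -39
Case 1: 2→6, due 22, lateness -16
Case 2: 6→14, due 42, lateness -28
Case 4: 14→24, due 29, lateness -5
Case 5: 24→39, due 33, lateness 6
Case 6: 39→55, due 34, lateness 21
Maximum = 21.
Difference = 31 − 21 = 10.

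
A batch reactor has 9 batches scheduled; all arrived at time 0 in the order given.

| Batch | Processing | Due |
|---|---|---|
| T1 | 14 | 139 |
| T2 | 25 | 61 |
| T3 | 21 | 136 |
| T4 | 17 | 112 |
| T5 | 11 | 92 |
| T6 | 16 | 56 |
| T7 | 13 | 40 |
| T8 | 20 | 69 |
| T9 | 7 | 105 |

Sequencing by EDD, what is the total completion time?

EDD (increasing due date): T7 T6 T2 T8 T5 T9 T4 T3 T1.
T7: 0→13
T6: 13→29
T2: 29→54
T8: 54→74
T5: 74→85
T9: 85→92
T4: 92→109
T3: 109→130
T1: 130→144
Sum = 13+29+54+74+85+92+109+130+144 = 730.

730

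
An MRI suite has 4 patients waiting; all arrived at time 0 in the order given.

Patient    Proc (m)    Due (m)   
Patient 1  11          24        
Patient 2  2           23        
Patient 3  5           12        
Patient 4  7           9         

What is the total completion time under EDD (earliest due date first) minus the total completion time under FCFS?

EDD (increasing due date): Patient 4 Patient 3 Patient 2 Patient 1.
Patient 4: 0→7
Patient 3: 7→12
Patient 2: 12→14
Patient 1: 14→25
Sum = 7+12+14+25 = 58.
FIFO (arrival order): Patient 1 Patient 2 Patient 3 Patient 4.
Patient 1: 0→11
Patient 2: 11→13
Patient 3: 13→18
Patient 4: 18→25
Sum = 11+13+18+25 = 67.
Difference = 58 − 67 = -9.

-9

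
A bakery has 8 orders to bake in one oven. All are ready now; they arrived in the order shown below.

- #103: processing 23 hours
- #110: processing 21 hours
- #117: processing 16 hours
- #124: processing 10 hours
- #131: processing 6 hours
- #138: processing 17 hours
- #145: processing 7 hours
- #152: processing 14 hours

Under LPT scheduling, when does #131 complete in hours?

114

LPT (decreasing processing time): #103 #110 #138 #117 #152 #124 #145 #131.
#103: 0→23
#110: 23→44
#138: 44→61
#117: 61→77
#152: 77→91
#124: 91→101
#145: 101→108
#131: 108→114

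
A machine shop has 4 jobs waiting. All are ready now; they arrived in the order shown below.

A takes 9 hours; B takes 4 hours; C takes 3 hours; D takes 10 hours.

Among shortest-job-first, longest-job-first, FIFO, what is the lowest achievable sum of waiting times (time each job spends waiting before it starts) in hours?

26

SPT (increasing processing time): C B A D.
C: waits 0, runs 0→3
B: waits 3, runs 3→7
A: waits 7, runs 7→16
D: waits 16, runs 16→26
Sum = 0+3+7+16 = 26.
LPT (decreasing processing time): D A B C.
D: waits 0, runs 0→10
A: waits 10, runs 10→19
B: waits 19, runs 19→23
C: waits 23, runs 23→26
Sum = 0+10+19+23 = 52.
FIFO (arrival order): A B C D.
A: waits 0, runs 0→9
B: waits 9, runs 9→13
C: waits 13, runs 13→16
D: waits 16, runs 16→26
Sum = 0+9+13+16 = 38.
SPT 26, LPT 52, FIFO 38 → minimum 26.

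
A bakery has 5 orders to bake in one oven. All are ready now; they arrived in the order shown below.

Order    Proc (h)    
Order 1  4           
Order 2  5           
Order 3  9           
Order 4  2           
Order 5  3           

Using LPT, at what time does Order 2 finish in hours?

LPT (decreasing processing time): Order 3 Order 2 Order 1 Order 5 Order 4.
Order 3: 0→9
Order 2: 9→14

14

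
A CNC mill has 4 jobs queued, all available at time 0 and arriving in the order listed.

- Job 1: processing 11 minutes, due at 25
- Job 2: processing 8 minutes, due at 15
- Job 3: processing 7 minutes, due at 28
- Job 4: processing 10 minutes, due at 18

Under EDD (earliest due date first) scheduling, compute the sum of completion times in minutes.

91

EDD (increasing due date): Job 2 Job 4 Job 1 Job 3.
Job 2: 0→8
Job 4: 8→18
Job 1: 18→29
Job 3: 29→36
Sum = 8+18+29+36 = 91.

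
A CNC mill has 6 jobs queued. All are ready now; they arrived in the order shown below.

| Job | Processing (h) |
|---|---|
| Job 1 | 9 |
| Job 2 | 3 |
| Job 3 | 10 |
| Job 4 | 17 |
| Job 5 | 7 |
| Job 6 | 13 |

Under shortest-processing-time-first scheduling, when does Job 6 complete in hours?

42

SPT (increasing processing time): Job 2 Job 5 Job 1 Job 3 Job 6 Job 4.
Job 2: 0→3
Job 5: 3→10
Job 1: 10→19
Job 3: 19→29
Job 6: 29→42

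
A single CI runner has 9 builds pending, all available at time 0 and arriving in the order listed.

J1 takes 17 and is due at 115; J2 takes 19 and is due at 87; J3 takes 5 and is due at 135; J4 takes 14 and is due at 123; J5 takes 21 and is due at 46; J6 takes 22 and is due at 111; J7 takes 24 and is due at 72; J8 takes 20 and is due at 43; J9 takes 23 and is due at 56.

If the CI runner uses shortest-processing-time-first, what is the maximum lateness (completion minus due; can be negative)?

93

SPT (increasing processing time): J3 J4 J1 J2 J8 J5 J6 J9 J7.
J3: 0→5, due 135, lateness -130
J4: 5→19, due 123, lateness -104
J1: 19→36, due 115, lateness -79
J2: 36→55, due 87, lateness -32
J8: 55→75, due 43, lateness 32
J5: 75→96, due 46, lateness 50
J6: 96→118, due 111, lateness 7
J9: 118→141, due 56, lateness 85
J7: 141→165, due 72, lateness 93
Maximum = 93.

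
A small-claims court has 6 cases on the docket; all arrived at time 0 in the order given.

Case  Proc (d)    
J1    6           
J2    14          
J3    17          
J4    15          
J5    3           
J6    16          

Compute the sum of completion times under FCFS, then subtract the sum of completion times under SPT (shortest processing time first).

FIFO (arrival order): J1 J2 J3 J4 J5 J6.
J1: 0→6
J2: 6→20
J3: 20→37
J4: 37→52
J5: 52→55
J6: 55→71
Sum = 6+20+37+52+55+71 = 241.
SPT (increasing processing time): J5 J1 J2 J4 J6 J3.
J5: 0→3
J1: 3→9
J2: 9→23
J4: 23→38
J6: 38→54
J3: 54→71
Sum = 3+9+23+38+54+71 = 198.
Difference = 241 − 198 = 43.

43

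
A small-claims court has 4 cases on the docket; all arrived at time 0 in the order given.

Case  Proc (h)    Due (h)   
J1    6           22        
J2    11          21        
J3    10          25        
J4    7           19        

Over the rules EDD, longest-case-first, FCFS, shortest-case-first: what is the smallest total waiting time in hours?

EDD (increasing due date): J4 J2 J1 J3.
J4: waits 0, runs 0→7
J2: waits 7, runs 7→18
J1: waits 18, runs 18→24
J3: waits 24, runs 24→34
Sum = 0+7+18+24 = 49.
LPT (decreasing processing time): J2 J3 J4 J1.
J2: waits 0, runs 0→11
J3: waits 11, runs 11→21
J4: waits 21, runs 21→28
J1: waits 28, runs 28→34
Sum = 0+11+21+28 = 60.
FIFO (arrival order): J1 J2 J3 J4.
J1: waits 0, runs 0→6
J2: waits 6, runs 6→17
J3: waits 17, runs 17→27
J4: waits 27, runs 27→34
Sum = 0+6+17+27 = 50.
SPT (increasing processing time): J1 J4 J3 J2.
J1: waits 0, runs 0→6
J4: waits 6, runs 6→13
J3: waits 13, runs 13→23
J2: waits 23, runs 23→34
Sum = 0+6+13+23 = 42.
EDD 49, LPT 60, FIFO 50, SPT 42 → minimum 42.

42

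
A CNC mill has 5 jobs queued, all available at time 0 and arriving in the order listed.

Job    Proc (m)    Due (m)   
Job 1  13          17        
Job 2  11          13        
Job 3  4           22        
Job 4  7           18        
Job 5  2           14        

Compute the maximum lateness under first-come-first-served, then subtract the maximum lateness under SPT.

3

FIFO (arrival order): Job 1 Job 2 Job 3 Job 4 Job 5.
Job 1: 0→13, due 17, lateness -4
Job 2: 13→24, due 13, lateness 11
Job 3: 24→28, due 22, lateness 6
Job 4: 28→35, due 18, lateness 17
Job 5: 35→37, due 14, lateness 23
Maximum = 23.
SPT (increasing processing time): Job 5 Job 3 Job 4 Job 2 Job 1.
Job 5: 0→2, due 14, lateness -12
Job 3: 2→6, due 22, lateness -16
Job 4: 6→13, due 18, lateness -5
Job 2: 13→24, due 13, lateness 11
Job 1: 24→37, due 17, lateness 20
Maximum = 20.
Difference = 23 − 20 = 3.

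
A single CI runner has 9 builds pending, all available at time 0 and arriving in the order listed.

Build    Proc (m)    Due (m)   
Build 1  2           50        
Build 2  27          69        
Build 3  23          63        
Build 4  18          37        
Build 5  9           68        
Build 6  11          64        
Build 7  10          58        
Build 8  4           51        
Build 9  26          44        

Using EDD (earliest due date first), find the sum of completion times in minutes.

EDD (increasing due date): Build 4 Build 9 Build 1 Build 8 Build 7 Build 3 Build 6 Build 5 Build 2.
Build 4: 0→18
Build 9: 18→44
Build 1: 44→46
Build 8: 46→50
Build 7: 50→60
Build 3: 60→83
Build 6: 83→94
Build 5: 94→103
Build 2: 103→130
Sum = 18+44+46+50+60+83+94+103+130 = 628.

628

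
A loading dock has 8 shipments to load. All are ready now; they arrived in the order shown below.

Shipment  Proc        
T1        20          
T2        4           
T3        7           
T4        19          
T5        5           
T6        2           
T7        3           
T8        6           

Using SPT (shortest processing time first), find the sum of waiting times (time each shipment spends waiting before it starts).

123

SPT (increasing processing time): T6 T7 T2 T5 T8 T3 T4 T1.
T6: waits 0, runs 0→2
T7: waits 2, runs 2→5
T2: waits 5, runs 5→9
T5: waits 9, runs 9→14
T8: waits 14, runs 14→20
T3: waits 20, runs 20→27
T4: waits 27, runs 27→46
T1: waits 46, runs 46→66
Sum = 0+2+5+9+14+20+27+46 = 123.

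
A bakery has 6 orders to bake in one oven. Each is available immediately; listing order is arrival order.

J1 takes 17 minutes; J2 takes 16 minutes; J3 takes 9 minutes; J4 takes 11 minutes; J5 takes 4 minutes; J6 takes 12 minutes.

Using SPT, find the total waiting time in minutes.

129

SPT (increasing processing time): J5 J3 J4 J6 J2 J1.
J5: waits 0, runs 0→4
J3: waits 4, runs 4→13
J4: waits 13, runs 13→24
J6: waits 24, runs 24→36
J2: waits 36, runs 36→52
J1: waits 52, runs 52→69
Sum = 0+4+13+24+36+52 = 129.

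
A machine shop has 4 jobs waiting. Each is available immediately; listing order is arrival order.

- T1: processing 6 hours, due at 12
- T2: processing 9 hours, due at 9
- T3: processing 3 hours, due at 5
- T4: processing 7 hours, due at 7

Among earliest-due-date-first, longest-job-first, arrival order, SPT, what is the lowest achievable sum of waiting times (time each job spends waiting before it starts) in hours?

EDD (increasing due date): T3 T4 T2 T1.
T3: waits 0, runs 0→3
T4: waits 3, runs 3→10
T2: waits 10, runs 10→19
T1: waits 19, runs 19→25
Sum = 0+3+10+19 = 32.
LPT (decreasing processing time): T2 T4 T1 T3.
T2: waits 0, runs 0→9
T4: waits 9, runs 9→16
T1: waits 16, runs 16→22
T3: waits 22, runs 22→25
Sum = 0+9+16+22 = 47.
FIFO (arrival order): T1 T2 T3 T4.
T1: waits 0, runs 0→6
T2: waits 6, runs 6→15
T3: waits 15, runs 15→18
T4: waits 18, runs 18→25
Sum = 0+6+15+18 = 39.
SPT (increasing processing time): T3 T1 T4 T2.
T3: waits 0, runs 0→3
T1: waits 3, runs 3→9
T4: waits 9, runs 9→16
T2: waits 16, runs 16→25
Sum = 0+3+9+16 = 28.
EDD 32, LPT 47, FIFO 39, SPT 28 → minimum 28.

28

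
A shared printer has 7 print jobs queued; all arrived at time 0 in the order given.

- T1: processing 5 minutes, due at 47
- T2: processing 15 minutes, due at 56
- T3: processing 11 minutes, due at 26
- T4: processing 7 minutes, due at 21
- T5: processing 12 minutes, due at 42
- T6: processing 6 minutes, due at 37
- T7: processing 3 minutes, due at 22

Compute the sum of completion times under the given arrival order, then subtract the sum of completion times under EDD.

52

FIFO (arrival order): T1 T2 T3 T4 T5 T6 T7.
T1: 0→5
T2: 5→20
T3: 20→31
T4: 31→38
T5: 38→50
T6: 50→56
T7: 56→59
Sum = 5+20+31+38+50+56+59 = 259.
EDD (increasing due date): T4 T7 T3 T6 T5 T1 T2.
T4: 0→7
T7: 7→10
T3: 10→21
T6: 21→27
T5: 27→39
T1: 39→44
T2: 44→59
Sum = 7+10+21+27+39+44+59 = 207.
Difference = 259 − 207 = 52.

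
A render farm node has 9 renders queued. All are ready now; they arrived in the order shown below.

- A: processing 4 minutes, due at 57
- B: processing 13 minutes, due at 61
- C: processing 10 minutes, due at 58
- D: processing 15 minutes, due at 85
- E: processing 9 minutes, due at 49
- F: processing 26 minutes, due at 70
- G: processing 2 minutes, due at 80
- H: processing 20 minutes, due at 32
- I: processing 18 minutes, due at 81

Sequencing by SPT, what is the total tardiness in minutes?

106

SPT (increasing processing time): G A E C B D I H F.
G: 0→2, due 80, tardiness 0
A: 2→6, due 57, tardiness 0
E: 6→15, due 49, tardiness 0
C: 15→25, due 58, tardiness 0
B: 25→38, due 61, tardiness 0
D: 38→53, due 85, tardiness 0
I: 53→71, due 81, tardiness 0
H: 71→91, due 32, tardiness 59
F: 91→117, due 70, tardiness 47
Sum = 0+0+0+0+0+0+0+59+47 = 106.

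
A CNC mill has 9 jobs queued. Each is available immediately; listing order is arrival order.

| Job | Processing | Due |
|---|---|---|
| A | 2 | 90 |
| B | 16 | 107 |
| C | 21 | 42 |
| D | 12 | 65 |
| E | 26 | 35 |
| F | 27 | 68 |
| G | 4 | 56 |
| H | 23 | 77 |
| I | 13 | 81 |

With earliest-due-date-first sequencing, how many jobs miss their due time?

6

EDD (increasing due date): E C G D F H I A B.
E: 0→26, due 35, tardiness 0
C: 26→47, due 42, tardiness 5
G: 47→51, due 56, tardiness 0
D: 51→63, due 65, tardiness 0
F: 63→90, due 68, tardiness 22
H: 90→113, due 77, tardiness 36
I: 113→126, due 81, tardiness 45
A: 126→128, due 90, tardiness 38
B: 128→144, due 107, tardiness 37
Late jobs: 6.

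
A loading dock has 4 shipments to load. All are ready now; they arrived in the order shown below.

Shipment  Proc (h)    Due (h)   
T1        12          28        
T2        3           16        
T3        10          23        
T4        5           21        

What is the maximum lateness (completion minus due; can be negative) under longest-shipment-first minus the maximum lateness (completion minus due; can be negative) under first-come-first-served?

LPT (decreasing processing time): T1 T3 T4 T2.
T1: 0→12, due 28, lateness -16
T3: 12→22, due 23, lateness -1
T4: 22→27, due 21, lateness 6
T2: 27→30, due 16, lateness 14
Maximum = 14.
FIFO (arrival order): T1 T2 T3 T4.
T1: 0→12, due 28, lateness -16
T2: 12→15, due 16, lateness -1
T3: 15→25, due 23, lateness 2
T4: 25→30, due 21, lateness 9
Maximum = 9.
Difference = 14 − 9 = 5.

5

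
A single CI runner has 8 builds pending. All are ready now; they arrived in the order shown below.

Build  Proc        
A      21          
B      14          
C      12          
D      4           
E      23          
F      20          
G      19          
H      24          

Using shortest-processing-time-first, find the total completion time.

SPT (increasing processing time): D C B G F A E H.
D: 0→4
C: 4→16
B: 16→30
G: 30→49
F: 49→69
A: 69→90
E: 90→113
H: 113→137
Sum = 4+16+30+49+69+90+113+137 = 508.

508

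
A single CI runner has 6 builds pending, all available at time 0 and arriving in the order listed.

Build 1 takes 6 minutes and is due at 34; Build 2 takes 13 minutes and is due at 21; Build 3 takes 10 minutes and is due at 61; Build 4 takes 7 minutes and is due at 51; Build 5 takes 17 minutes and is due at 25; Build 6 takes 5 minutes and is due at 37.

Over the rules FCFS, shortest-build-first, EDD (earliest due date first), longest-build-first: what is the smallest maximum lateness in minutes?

FIFO (arrival order): Build 1 Build 2 Build 3 Build 4 Build 5 Build 6.
Build 1: 0→6, due 34, lateness -28
Build 2: 6→19, due 21, lateness -2
Build 3: 19→29, due 61, lateness -32
Build 4: 29→36, due 51, lateness -15
Build 5: 36→53, due 25, lateness 28
Build 6: 53→58, due 37, lateness 21
Maximum = 28.
SPT (increasing processing time): Build 6 Build 1 Build 4 Build 3 Build 2 Build 5.
Build 6: 0→5, due 37, lateness -32
Build 1: 5→11, due 34, lateness -23
Build 4: 11→18, due 51, lateness -33
Build 3: 18→28, due 61, lateness -33
Build 2: 28→41, due 21, lateness 20
Build 5: 41→58, due 25, lateness 33
Maximum = 33.
EDD (increasing due date): Build 2 Build 5 Build 1 Build 6 Build 4 Build 3.
Build 2: 0→13, due 21, lateness -8
Build 5: 13→30, due 25, lateness 5
Build 1: 30→36, due 34, lateness 2
Build 6: 36→41, due 37, lateness 4
Build 4: 41→48, due 51, lateness -3
Build 3: 48→58, due 61, lateness -3
Maximum = 5.
LPT (decreasing processing time): Build 5 Build 2 Build 3 Build 4 Build 1 Build 6.
Build 5: 0→17, due 25, lateness -8
Build 2: 17→30, due 21, lateness 9
Build 3: 30→40, due 61, lateness -21
Build 4: 40→47, due 51, lateness -4
Build 1: 47→53, due 34, lateness 19
Build 6: 53→58, due 37, lateness 21
Maximum = 21.
FIFO 28, SPT 33, EDD 5, LPT 21 → minimum 5.

5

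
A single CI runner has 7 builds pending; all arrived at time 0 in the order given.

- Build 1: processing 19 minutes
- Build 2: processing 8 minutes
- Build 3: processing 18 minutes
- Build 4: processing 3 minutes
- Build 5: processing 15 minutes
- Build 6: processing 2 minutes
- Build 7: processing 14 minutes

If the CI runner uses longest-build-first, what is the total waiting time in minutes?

325

LPT (decreasing processing time): Build 1 Build 3 Build 5 Build 7 Build 2 Build 4 Build 6.
Build 1: waits 0, runs 0→19
Build 3: waits 19, runs 19→37
Build 5: waits 37, runs 37→52
Build 7: waits 52, runs 52→66
Build 2: waits 66, runs 66→74
Build 4: waits 74, runs 74→77
Build 6: waits 77, runs 77→79
Sum = 0+19+37+52+66+74+77 = 325.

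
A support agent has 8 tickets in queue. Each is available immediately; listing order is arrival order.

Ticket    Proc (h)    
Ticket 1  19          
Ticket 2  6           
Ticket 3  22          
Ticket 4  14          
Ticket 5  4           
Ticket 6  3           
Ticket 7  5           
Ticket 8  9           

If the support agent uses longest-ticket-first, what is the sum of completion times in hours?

LPT (decreasing processing time): Ticket 3 Ticket 1 Ticket 4 Ticket 8 Ticket 2 Ticket 7 Ticket 5 Ticket 6.
Ticket 3: 0→22
Ticket 1: 22→41
Ticket 4: 41→55
Ticket 8: 55→64
Ticket 2: 64→70
Ticket 7: 70→75
Ticket 5: 75→79
Ticket 6: 79→82
Sum = 22+41+55+64+70+75+79+82 = 488.

488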